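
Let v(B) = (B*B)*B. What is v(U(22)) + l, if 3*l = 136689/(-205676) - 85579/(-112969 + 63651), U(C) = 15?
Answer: 51357045559651/15215293452 ≈ 3375.4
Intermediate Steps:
v(B) = B**3 (v(B) = B**2*B = B**3)
l = 5430159151/15215293452 (l = (136689/(-205676) - 85579/(-112969 + 63651))/3 = (136689*(-1/205676) - 85579/(-49318))/3 = (-136689/205676 - 85579*(-1/49318))/3 = (-136689/205676 + 85579/49318)/3 = (1/3)*(5430159151/5071764484) = 5430159151/15215293452 ≈ 0.35689)
v(U(22)) + l = 15**3 + 5430159151/15215293452 = 3375 + 5430159151/15215293452 = 51357045559651/15215293452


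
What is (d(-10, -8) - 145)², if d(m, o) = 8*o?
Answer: 43681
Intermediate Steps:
(d(-10, -8) - 145)² = (8*(-8) - 145)² = (-64 - 145)² = (-209)² = 43681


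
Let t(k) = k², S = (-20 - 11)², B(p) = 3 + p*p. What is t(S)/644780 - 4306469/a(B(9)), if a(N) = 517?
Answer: -59069098329/7092580 ≈ -8328.3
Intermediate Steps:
B(p) = 3 + p²
S = 961 (S = (-31)² = 961)
t(S)/644780 - 4306469/a(B(9)) = 961²/644780 - 4306469/517 = 923521*(1/644780) - 4306469*1/517 = 923521/644780 - 91627/11 = -59069098329/7092580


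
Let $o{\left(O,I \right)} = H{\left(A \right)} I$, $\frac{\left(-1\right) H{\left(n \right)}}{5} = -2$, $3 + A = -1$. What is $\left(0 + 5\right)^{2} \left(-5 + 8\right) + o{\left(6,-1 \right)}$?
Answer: $65$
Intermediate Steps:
$A = -4$ ($A = -3 - 1 = -4$)
$H{\left(n \right)} = 10$ ($H{\left(n \right)} = \left(-5\right) \left(-2\right) = 10$)
$o{\left(O,I \right)} = 10 I$
$\left(0 + 5\right)^{2} \left(-5 + 8\right) + o{\left(6,-1 \right)} = \left(0 + 5\right)^{2} \left(-5 + 8\right) + 10 \left(-1\right) = 5^{2} \cdot 3 - 10 = 25 \cdot 3 - 10 = 75 - 10 = 65$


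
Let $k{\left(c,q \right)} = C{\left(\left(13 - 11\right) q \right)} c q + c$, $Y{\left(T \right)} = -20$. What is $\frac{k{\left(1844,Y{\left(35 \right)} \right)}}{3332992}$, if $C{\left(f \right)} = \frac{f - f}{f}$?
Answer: $\frac{461}{833248} \approx 0.00055326$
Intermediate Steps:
$C{\left(f \right)} = 0$ ($C{\left(f \right)} = \frac{0}{f} = 0$)
$k{\left(c,q \right)} = c$ ($k{\left(c,q \right)} = 0 c q + c = 0 q + c = 0 + c = c$)
$\frac{k{\left(1844,Y{\left(35 \right)} \right)}}{3332992} = \frac{1844}{3332992} = 1844 \cdot \frac{1}{3332992} = \frac{461}{833248}$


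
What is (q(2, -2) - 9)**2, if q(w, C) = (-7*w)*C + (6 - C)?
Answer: 729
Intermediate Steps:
q(w, C) = 6 - C - 7*C*w (q(w, C) = -7*C*w + (6 - C) = 6 - C - 7*C*w)
(q(2, -2) - 9)**2 = ((6 - 1*(-2) - 7*(-2)*2) - 9)**2 = ((6 + 2 + 28) - 9)**2 = (36 - 9)**2 = 27**2 = 729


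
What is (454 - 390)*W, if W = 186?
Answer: 11904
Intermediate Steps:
(454 - 390)*W = (454 - 390)*186 = 64*186 = 11904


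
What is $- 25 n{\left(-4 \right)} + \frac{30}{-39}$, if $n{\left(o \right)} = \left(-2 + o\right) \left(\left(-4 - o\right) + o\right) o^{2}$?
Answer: $- \frac{124810}{13} \approx -9600.8$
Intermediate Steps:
$n{\left(o \right)} = o^{2} \left(8 - 4 o\right)$ ($n{\left(o \right)} = \left(-2 + o\right) \left(-4\right) o^{2} = \left(8 - 4 o\right) o^{2} = o^{2} \left(8 - 4 o\right)$)
$- 25 n{\left(-4 \right)} + \frac{30}{-39} = - 25 \cdot 4 \left(-4\right)^{2} \left(2 - -4\right) + \frac{30}{-39} = - 25 \cdot 4 \cdot 16 \left(2 + 4\right) + 30 \left(- \frac{1}{39}\right) = - 25 \cdot 4 \cdot 16 \cdot 6 - \frac{10}{13} = \left(-25\right) 384 - \frac{10}{13} = -9600 - \frac{10}{13} = - \frac{124810}{13}$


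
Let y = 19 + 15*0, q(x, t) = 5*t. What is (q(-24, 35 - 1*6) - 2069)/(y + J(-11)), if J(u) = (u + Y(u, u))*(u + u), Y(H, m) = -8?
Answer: -1924/437 ≈ -4.4027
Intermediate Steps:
J(u) = 2*u*(-8 + u) (J(u) = (u - 8)*(u + u) = (-8 + u)*(2*u) = 2*u*(-8 + u))
y = 19 (y = 19 + 0 = 19)
(q(-24, 35 - 1*6) - 2069)/(y + J(-11)) = (5*(35 - 1*6) - 2069)/(19 + 2*(-11)*(-8 - 11)) = (5*(35 - 6) - 2069)/(19 + 2*(-11)*(-19)) = (5*29 - 2069)/(19 + 418) = (145 - 2069)/437 = -1924*1/437 = -1924/437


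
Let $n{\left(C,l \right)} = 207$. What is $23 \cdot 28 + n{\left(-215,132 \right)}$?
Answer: $851$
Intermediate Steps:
$23 \cdot 28 + n{\left(-215,132 \right)} = 23 \cdot 28 + 207 = 644 + 207 = 851$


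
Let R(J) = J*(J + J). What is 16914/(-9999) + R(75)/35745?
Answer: -10935604/7942539 ≈ -1.3768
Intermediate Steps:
R(J) = 2*J² (R(J) = J*(2*J) = 2*J²)
16914/(-9999) + R(75)/35745 = 16914/(-9999) + (2*75²)/35745 = 16914*(-1/9999) + (2*5625)*(1/35745) = -5638/3333 + 11250*(1/35745) = -5638/3333 + 750/2383 = -10935604/7942539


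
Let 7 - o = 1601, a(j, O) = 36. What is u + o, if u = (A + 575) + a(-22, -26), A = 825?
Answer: -158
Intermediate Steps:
o = -1594 (o = 7 - 1*1601 = 7 - 1601 = -1594)
u = 1436 (u = (825 + 575) + 36 = 1400 + 36 = 1436)
u + o = 1436 - 1594 = -158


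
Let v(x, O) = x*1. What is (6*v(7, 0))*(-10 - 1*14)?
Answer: -1008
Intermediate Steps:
v(x, O) = x
(6*v(7, 0))*(-10 - 1*14) = (6*7)*(-10 - 1*14) = 42*(-10 - 14) = 42*(-24) = -1008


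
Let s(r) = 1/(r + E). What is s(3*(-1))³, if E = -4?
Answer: -1/343 ≈ -0.0029155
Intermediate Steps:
s(r) = 1/(-4 + r) (s(r) = 1/(r - 4) = 1/(-4 + r))
s(3*(-1))³ = (1/(-4 + 3*(-1)))³ = (1/(-4 - 3))³ = (1/(-7))³ = (-⅐)³ = -1/343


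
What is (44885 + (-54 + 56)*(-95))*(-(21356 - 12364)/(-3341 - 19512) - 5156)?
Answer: -5266012991820/22853 ≈ -2.3043e+8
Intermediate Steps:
(44885 + (-54 + 56)*(-95))*(-(21356 - 12364)/(-3341 - 19512) - 5156) = (44885 + 2*(-95))*(-8992/(-22853) - 5156) = (44885 - 190)*(-8992*(-1)/22853 - 5156) = 44695*(-1*(-8992/22853) - 5156) = 44695*(8992/22853 - 5156) = 44695*(-117821076/22853) = -5266012991820/22853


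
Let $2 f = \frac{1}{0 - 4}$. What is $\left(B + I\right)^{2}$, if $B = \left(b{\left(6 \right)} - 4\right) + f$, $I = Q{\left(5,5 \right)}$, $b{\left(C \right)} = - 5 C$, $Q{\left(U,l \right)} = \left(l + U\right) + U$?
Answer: $\frac{23409}{64} \approx 365.77$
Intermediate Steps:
$f = - \frac{1}{8}$ ($f = \frac{1}{2 \left(0 - 4\right)} = \frac{1}{2 \left(-4\right)} = \frac{1}{2} \left(- \frac{1}{4}\right) = - \frac{1}{8} \approx -0.125$)
$Q{\left(U,l \right)} = l + 2 U$ ($Q{\left(U,l \right)} = \left(U + l\right) + U = l + 2 U$)
$I = 15$ ($I = 5 + 2 \cdot 5 = 5 + 10 = 15$)
$B = - \frac{273}{8}$ ($B = \left(\left(-5\right) 6 - 4\right) - \frac{1}{8} = \left(-30 - 4\right) - \frac{1}{8} = -34 - \frac{1}{8} = - \frac{273}{8} \approx -34.125$)
$\left(B + I\right)^{2} = \left(- \frac{273}{8} + 15\right)^{2} = \left(- \frac{153}{8}\right)^{2} = \frac{23409}{64}$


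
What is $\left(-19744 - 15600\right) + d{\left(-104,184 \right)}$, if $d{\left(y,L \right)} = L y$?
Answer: $-54480$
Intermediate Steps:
$\left(-19744 - 15600\right) + d{\left(-104,184 \right)} = \left(-19744 - 15600\right) + 184 \left(-104\right) = -35344 - 19136 = -54480$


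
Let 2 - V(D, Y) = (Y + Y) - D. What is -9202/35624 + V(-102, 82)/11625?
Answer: -19396331/69021500 ≈ -0.28102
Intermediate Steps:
V(D, Y) = 2 + D - 2*Y (V(D, Y) = 2 - ((Y + Y) - D) = 2 - (2*Y - D) = 2 - (-D + 2*Y) = 2 + (D - 2*Y) = 2 + D - 2*Y)
-9202/35624 + V(-102, 82)/11625 = -9202/35624 + (2 - 102 - 2*82)/11625 = -9202*1/35624 + (2 - 102 - 164)*(1/11625) = -4601/17812 - 264*1/11625 = -4601/17812 - 88/3875 = -19396331/69021500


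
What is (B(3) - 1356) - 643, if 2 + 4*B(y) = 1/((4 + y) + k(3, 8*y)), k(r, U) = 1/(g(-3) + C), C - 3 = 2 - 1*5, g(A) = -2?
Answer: -25993/13 ≈ -1999.5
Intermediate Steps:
C = 0 (C = 3 + (2 - 1*5) = 3 + (2 - 5) = 3 - 3 = 0)
k(r, U) = -1/2 (k(r, U) = 1/(-2 + 0) = 1/(-2) = -1/2)
B(y) = -1/2 + 1/(4*(7/2 + y)) (B(y) = -1/2 + 1/(4*((4 + y) - 1/2)) = -1/2 + 1/(4*(7/2 + y)))
(B(3) - 1356) - 643 = ((-3 - 1*3)/(7 + 2*3) - 1356) - 643 = ((-3 - 3)/(7 + 6) - 1356) - 643 = (-6/13 - 1356) - 643 = -17634/13 - 643 = -25993/13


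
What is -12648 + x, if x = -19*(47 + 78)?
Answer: -15023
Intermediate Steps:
x = -2375 (x = -19*125 = -2375)
-12648 + x = -12648 - 2375 = -15023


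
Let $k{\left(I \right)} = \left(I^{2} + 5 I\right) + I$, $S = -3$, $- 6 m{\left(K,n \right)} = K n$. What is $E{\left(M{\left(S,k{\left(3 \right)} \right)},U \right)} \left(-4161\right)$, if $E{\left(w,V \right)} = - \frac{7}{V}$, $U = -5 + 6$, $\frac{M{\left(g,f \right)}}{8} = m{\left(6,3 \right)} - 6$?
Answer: $29127$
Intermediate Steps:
$m{\left(K,n \right)} = - \frac{K n}{6}$
$k{\left(I \right)} = I^{2} + 6 I$
$M{\left(g,f \right)} = -72$ ($M{\left(g,f \right)} = 8 \left(\left(- \frac{1}{6}\right) 6 \cdot 3 - 6\right) = 8 \left(-3 - 6\right) = 8 \left(-9\right) = -72$)
$U = 1$
$E{\left(M{\left(S,k{\left(3 \right)} \right)},U \right)} \left(-4161\right) = - \frac{7}{1} \left(-4161\right) = \left(-7\right) 1 \left(-4161\right) = \left(-7\right) \left(-4161\right) = 29127$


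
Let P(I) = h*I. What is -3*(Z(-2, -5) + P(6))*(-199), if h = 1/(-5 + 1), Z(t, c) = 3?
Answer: 1791/2 ≈ 895.50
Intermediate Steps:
h = -¼ (h = 1/(-4) = -¼ ≈ -0.25000)
P(I) = -I/4
-3*(Z(-2, -5) + P(6))*(-199) = -3*(3 - ¼*6)*(-199) = -3*(3 - 3/2)*(-199) = -3*3/2*(-199) = -9/2*(-199) = 1791/2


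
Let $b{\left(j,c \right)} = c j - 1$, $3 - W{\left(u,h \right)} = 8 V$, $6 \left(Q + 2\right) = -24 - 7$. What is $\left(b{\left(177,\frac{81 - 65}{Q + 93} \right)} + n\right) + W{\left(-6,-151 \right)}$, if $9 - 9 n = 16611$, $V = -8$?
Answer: $- \frac{2697064}{1545} \approx -1745.7$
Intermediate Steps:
$Q = - \frac{43}{6}$ ($Q = -2 + \frac{-24 - 7}{6} = -2 + \frac{1}{6} \left(-31\right) = -2 - \frac{31}{6} = - \frac{43}{6} \approx -7.1667$)
$n = - \frac{5534}{3}$ ($n = 1 - \frac{5537}{3} = - \frac{5534}{3} \approx -1844.7$)
$W{\left(u,h \right)} = 67$ ($W{\left(u,h \right)} = 3 - 8 \left(-8\right) = 3 - -64 = 3 + 64 = 67$)
$b{\left(j,c \right)} = -1 + c j$
$\left(b{\left(177,\frac{81 - 65}{Q + 93} \right)} + n\right) + W{\left(-6,-151 \right)} = \left(\left(-1 + \frac{81 - 65}{- \frac{43}{6} + 93} \cdot 177\right) - \frac{5534}{3}\right) + 67 = \left(\left(-1 + \frac{16}{\frac{515}{6}} \cdot 177\right) - \frac{5534}{3}\right) + 67 = \left(\left(-1 + 16 \cdot \frac{6}{515} \cdot 177\right) - \frac{5534}{3}\right) + 67 = \left(\left(-1 + \frac{96}{515} \cdot 177\right) - \frac{5534}{3}\right) + 67 = \left(\left(-1 + \frac{16992}{515}\right) - \frac{5534}{3}\right) + 67 = \left(\frac{16477}{515} - \frac{5534}{3}\right) + 67 = - \frac{2800579}{1545} + 67 = - \frac{2697064}{1545}$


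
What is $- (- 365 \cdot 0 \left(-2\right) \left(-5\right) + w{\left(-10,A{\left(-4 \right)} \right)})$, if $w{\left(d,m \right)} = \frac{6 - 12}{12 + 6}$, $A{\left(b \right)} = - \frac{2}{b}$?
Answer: $\frac{1}{3} \approx 0.33333$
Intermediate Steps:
$w{\left(d,m \right)} = - \frac{1}{3}$ ($w{\left(d,m \right)} = \frac{6 - 12}{18} = \left(-6\right) \frac{1}{18} = - \frac{1}{3}$)
$- (- 365 \cdot 0 \left(-2\right) \left(-5\right) + w{\left(-10,A{\left(-4 \right)} \right)}) = - (- 365 \cdot 0 \left(-2\right) \left(-5\right) - \frac{1}{3}) = - (- 365 \cdot 0 \left(-5\right) - \frac{1}{3}) = - (\left(-365\right) 0 - \frac{1}{3}) = - (0 - \frac{1}{3}) = \left(-1\right) \left(- \frac{1}{3}\right) = \frac{1}{3}$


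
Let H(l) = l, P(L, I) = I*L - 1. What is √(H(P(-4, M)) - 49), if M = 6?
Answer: I*√74 ≈ 8.6023*I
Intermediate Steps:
P(L, I) = -1 + I*L
√(H(P(-4, M)) - 49) = √((-1 + 6*(-4)) - 49) = √((-1 - 24) - 49) = √(-25 - 49) = √(-74) = I*√74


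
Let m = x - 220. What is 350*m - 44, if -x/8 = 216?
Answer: -681844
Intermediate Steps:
x = -1728 (x = -8*216 = -1728)
m = -1948 (m = -1728 - 220 = -1948)
350*m - 44 = 350*(-1948) - 44 = -681800 - 44 = -681844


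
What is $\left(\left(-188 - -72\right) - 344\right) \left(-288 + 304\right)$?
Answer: $-7360$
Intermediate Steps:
$\left(\left(-188 - -72\right) - 344\right) \left(-288 + 304\right) = \left(\left(-188 + 72\right) - 344\right) 16 = \left(-116 - 344\right) 16 = \left(-460\right) 16 = -7360$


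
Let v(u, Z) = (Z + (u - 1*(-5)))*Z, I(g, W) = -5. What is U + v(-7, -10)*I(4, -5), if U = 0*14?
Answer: -600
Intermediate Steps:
v(u, Z) = Z*(5 + Z + u) (v(u, Z) = (Z + (u + 5))*Z = (Z + (5 + u))*Z = (5 + Z + u)*Z = Z*(5 + Z + u))
U = 0
U + v(-7, -10)*I(4, -5) = 0 - 10*(5 - 10 - 7)*(-5) = 0 - 10*(-12)*(-5) = 0 + 120*(-5) = 0 - 600 = -600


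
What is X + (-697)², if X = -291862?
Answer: 193947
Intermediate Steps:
X + (-697)² = -291862 + (-697)² = -291862 + 485809 = 193947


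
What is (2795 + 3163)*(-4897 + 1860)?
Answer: -18094446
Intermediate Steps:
(2795 + 3163)*(-4897 + 1860) = 5958*(-3037) = -18094446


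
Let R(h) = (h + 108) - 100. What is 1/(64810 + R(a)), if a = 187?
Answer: 1/65005 ≈ 1.5383e-5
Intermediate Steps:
R(h) = 8 + h (R(h) = (108 + h) - 100 = 8 + h)
1/(64810 + R(a)) = 1/(64810 + (8 + 187)) = 1/(64810 + 195) = 1/65005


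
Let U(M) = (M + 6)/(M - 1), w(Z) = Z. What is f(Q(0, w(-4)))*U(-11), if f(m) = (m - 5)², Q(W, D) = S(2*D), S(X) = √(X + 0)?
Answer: 85/12 - 25*I*√2/3 ≈ 7.0833 - 11.785*I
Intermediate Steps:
S(X) = √X
Q(W, D) = √2*√D (Q(W, D) = √(2*D) = √2*√D)
f(m) = (-5 + m)²
U(M) = (6 + M)/(-1 + M)
f(Q(0, w(-4)))*U(-11) = (-5 + √2*√(-4))²*((6 - 11)/(-1 - 11)) = (-5 + √2*(2*I))²*(-5/(-12)) = (-5 + 2*I*√2)²*(-1/12*(-5)) = (-5 + 2*I*√2)²*(5/12) = 5*(-5 + 2*I*√2)²/12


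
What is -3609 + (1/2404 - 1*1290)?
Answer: -11777195/2404 ≈ -4899.0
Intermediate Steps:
-3609 + (1/2404 - 1*1290) = -3609 + (1/2404 - 1290) = -3609 - 3101159/2404 = -11777195/2404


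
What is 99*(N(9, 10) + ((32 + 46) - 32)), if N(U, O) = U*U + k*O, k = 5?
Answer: 17523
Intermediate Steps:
N(U, O) = U² + 5*O (N(U, O) = U*U + 5*O = U² + 5*O)
99*(N(9, 10) + ((32 + 46) - 32)) = 99*((9² + 5*10) + ((32 + 46) - 32)) = 99*((81 + 50) + (78 - 32)) = 99*(131 + 46) = 99*177 = 17523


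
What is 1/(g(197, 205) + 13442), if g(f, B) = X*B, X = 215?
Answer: 1/57517 ≈ 1.7386e-5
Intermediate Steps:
g(f, B) = 215*B
1/(g(197, 205) + 13442) = 1/(215*205 + 13442) = 1/(44075 + 13442) = 1/57517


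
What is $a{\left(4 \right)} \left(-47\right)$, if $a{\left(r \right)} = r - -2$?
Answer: $-282$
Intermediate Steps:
$a{\left(r \right)} = 2 + r$ ($a{\left(r \right)} = r + 2 = 2 + r$)
$a{\left(4 \right)} \left(-47\right) = \left(2 + 4\right) \left(-47\right) = 6 \left(-47\right) = -282$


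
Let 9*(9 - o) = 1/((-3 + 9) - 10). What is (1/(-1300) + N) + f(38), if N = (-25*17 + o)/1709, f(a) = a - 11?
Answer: 133747711/4998825 ≈ 26.756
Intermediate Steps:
f(a) = -11 + a
o = 325/36 (o = 9 - 1/(9*((-3 + 9) - 10)) = 9 - 1/(9*(6 - 10)) = 9 - ⅑/(-4) = 9 - ⅑*(-¼) = 9 + 1/36 = 325/36 ≈ 9.0278)
N = -14975/61524 (N = (-25*17 + 325/36)/1709 = (-425 + 325/36)*(1/1709) = -14975/36*1/1709 = -14975/61524 ≈ -0.24340)
(1/(-1300) + N) + f(38) = (1/(-1300) - 14975/61524) + (-11 + 38) = (-1/1300 - 14975/61524) + 27 = -1220564/4998825 + 27 = 133747711/4998825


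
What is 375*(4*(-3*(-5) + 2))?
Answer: 25500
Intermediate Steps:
375*(4*(-3*(-5) + 2)) = 375*(4*(15 + 2)) = 375*(4*17) = 375*68 = 25500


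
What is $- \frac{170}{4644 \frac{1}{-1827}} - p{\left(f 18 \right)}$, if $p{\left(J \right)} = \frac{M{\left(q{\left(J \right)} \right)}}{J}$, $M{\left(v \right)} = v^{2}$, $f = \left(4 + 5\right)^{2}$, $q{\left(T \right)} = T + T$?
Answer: $- \frac{1487401}{258} \approx -5765.1$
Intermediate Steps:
$q{\left(T \right)} = 2 T$
$f = 81$ ($f = 9^{2} = 81$)
$p{\left(J \right)} = 4 J$ ($p{\left(J \right)} = \frac{\left(2 J\right)^{2}}{J} = \frac{4 J^{2}}{J} = 4 J$)
$- \frac{170}{4644 \frac{1}{-1827}} - p{\left(f 18 \right)} = - \frac{170}{4644 \frac{1}{-1827}} - 4 \cdot 81 \cdot 18 = - \frac{170}{4644 \left(- \frac{1}{1827}\right)} - 4 \cdot 1458 = - \frac{170}{- \frac{516}{203}} - 5832 = \left(-170\right) \left(- \frac{203}{516}\right) - 5832 = \frac{17255}{258} - 5832 = - \frac{1487401}{258}$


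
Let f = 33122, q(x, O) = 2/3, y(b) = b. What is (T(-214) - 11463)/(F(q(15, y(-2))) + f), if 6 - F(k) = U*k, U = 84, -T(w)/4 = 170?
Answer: -12143/33072 ≈ -0.36717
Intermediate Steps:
q(x, O) = ⅔ (q(x, O) = 2*(⅓) = ⅔)
T(w) = -680 (T(w) = -4*170 = -680)
F(k) = 6 - 84*k
(T(-214) - 11463)/(F(q(15, y(-2))) + f) = (-680 - 11463)/((6 - 84*⅔) + 33122) = -12143/((6 - 56) + 33122) = -12143/(-50 + 33122) = -12143/33072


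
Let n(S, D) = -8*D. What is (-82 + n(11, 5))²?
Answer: 14884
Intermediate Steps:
(-82 + n(11, 5))² = (-82 - 8*5)² = (-82 - 40)² = (-122)² = 14884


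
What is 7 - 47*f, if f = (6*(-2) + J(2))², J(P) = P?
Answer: -4693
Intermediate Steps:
f = 100 (f = (6*(-2) + 2)² = (-12 + 2)² = (-10)² = 100)
7 - 47*f = 7 - 47*100 = 7 - 4700 = -4693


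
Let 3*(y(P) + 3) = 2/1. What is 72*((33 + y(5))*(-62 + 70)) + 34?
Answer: 17698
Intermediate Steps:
y(P) = -7/3 (y(P) = -3 + (2/1)/3 = -3 + (2*1)/3 = -3 + (1/3)*2 = -3 + 2/3 = -7/3)
72*((33 + y(5))*(-62 + 70)) + 34 = 72*((33 - 7/3)*(-62 + 70)) + 34 = 72*((92/3)*8) + 34 = 72*(736/3) + 34 = 17664 + 34 = 17698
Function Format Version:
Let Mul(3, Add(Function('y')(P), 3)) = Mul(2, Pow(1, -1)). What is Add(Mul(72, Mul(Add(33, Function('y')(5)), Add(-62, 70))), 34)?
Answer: 17698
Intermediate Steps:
Function('y')(P) = Rational(-7, 3) (Function('y')(P) = Add(-3, Mul(Rational(1, 3), Mul(2, Pow(1, -1)))) = Add(-3, Mul(Rational(1, 3), Mul(2, 1))) = Add(-3, Mul(Rational(1, 3), 2)) = Add(-3, Rational(2, 3)) = Rational(-7, 3))
Add(Mul(72, Mul(Add(33, Function('y')(5)), Add(-62, 70))), 34) = Add(Mul(72, Mul(Add(33, Rational(-7, 3)), Add(-62, 70))), 34) = Add(Mul(72, Mul(Rational(92, 3), 8)), 34) = Add(Mul(72, Rational(736, 3)), 34) = Add(17664, 34) = 17698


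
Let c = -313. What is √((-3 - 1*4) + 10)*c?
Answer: -313*√3 ≈ -542.13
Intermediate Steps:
√((-3 - 1*4) + 10)*c = √((-3 - 1*4) + 10)*(-313) = √((-3 - 4) + 10)*(-313) = √(-7 + 10)*(-313) = √3*(-313) = -313*√3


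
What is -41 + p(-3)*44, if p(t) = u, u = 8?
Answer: 311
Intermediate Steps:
p(t) = 8
-41 + p(-3)*44 = -41 + 8*44 = -41 + 352 = 311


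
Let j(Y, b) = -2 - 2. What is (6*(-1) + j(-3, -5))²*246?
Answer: 24600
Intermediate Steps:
j(Y, b) = -4
(6*(-1) + j(-3, -5))²*246 = (6*(-1) - 4)²*246 = (-6 - 4)²*246 = (-10)²*246 = 100*246 = 24600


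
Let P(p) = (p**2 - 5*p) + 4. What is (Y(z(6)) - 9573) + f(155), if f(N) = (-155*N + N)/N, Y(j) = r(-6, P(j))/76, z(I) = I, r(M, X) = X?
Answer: -369621/38 ≈ -9726.9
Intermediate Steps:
P(p) = 4 + p**2 - 5*p
Y(j) = 1/19 - 5*j/76 + j**2/76 (Y(j) = (4 + j**2 - 5*j)/76 = (4 + j**2 - 5*j)*(1/76) = 1/19 - 5*j/76 + j**2/76)
f(N) = -154 (f(N) = (-154*N)/N = -154)
(Y(z(6)) - 9573) + f(155) = ((1/19 - 5/76*6 + (1/76)*6**2) - 9573) - 154 = ((1/19 - 15/38 + (1/76)*36) - 9573) - 154 = ((1/19 - 15/38 + 9/19) - 9573) - 154 = (5/38 - 9573) - 154 = -363769/38 - 154 = -369621/38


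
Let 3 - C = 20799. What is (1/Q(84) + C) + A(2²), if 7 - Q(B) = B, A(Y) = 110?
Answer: -1592823/77 ≈ -20686.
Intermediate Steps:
Q(B) = 7 - B
C = -20796 (C = 3 - 1*20799 = 3 - 20799 = -20796)
(1/Q(84) + C) + A(2²) = (1/(7 - 1*84) - 20796) + 110 = (1/(7 - 84) - 20796) + 110 = (1/(-77) - 20796) + 110 = (-1/77 - 20796) + 110 = -1601293/77 + 110 = -1592823/77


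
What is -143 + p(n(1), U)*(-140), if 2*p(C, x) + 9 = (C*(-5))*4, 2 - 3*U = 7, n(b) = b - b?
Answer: 487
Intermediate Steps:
n(b) = 0
U = -5/3 (U = ⅔ - ⅓*7 = ⅔ - 7/3 = -5/3 ≈ -1.6667)
p(C, x) = -9/2 - 10*C (p(C, x) = -9/2 + ((C*(-5))*4)/2 = -9/2 + (-5*C*4)/2 = -9/2 + (-20*C)/2 = -9/2 - 10*C)
-143 + p(n(1), U)*(-140) = -143 + (-9/2 - 10*0)*(-140) = -143 + (-9/2 + 0)*(-140) = -143 - 9/2*(-140) = -143 + 630 = 487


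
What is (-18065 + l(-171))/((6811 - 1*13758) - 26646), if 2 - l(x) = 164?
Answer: 18227/33593 ≈ 0.54258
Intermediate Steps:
l(x) = -162 (l(x) = 2 - 1*164 = 2 - 164 = -162)
(-18065 + l(-171))/((6811 - 1*13758) - 26646) = (-18065 - 162)/((6811 - 1*13758) - 26646) = -18227/((6811 - 13758) - 26646) = -18227/(-6947 - 26646) = -18227/(-33593) = -18227*(-1/33593) = 18227/33593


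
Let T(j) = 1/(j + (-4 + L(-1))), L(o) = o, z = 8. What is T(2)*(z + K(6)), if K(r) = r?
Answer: -14/3 ≈ -4.6667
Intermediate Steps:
T(j) = 1/(-5 + j) (T(j) = 1/(j + (-4 - 1)) = 1/(j - 5) = 1/(-5 + j))
T(2)*(z + K(6)) = (8 + 6)/(-5 + 2) = 14/(-3) = -1/3*14 = -14/3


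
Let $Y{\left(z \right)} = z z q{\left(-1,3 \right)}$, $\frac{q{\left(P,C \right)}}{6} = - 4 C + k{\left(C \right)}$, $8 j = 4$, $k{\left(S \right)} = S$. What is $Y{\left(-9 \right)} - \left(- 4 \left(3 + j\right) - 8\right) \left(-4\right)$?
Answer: $-4462$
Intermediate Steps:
$j = \frac{1}{2}$ ($j = \frac{1}{8} \cdot 4 = \frac{1}{2} \approx 0.5$)
$q{\left(P,C \right)} = - 18 C$ ($q{\left(P,C \right)} = 6 \left(- 4 C + C\right) = 6 \left(- 3 C\right) = - 18 C$)
$Y{\left(z \right)} = - 54 z^{2}$ ($Y{\left(z \right)} = z z \left(\left(-18\right) 3\right) = z^{2} \left(-54\right) = - 54 z^{2}$)
$Y{\left(-9 \right)} - \left(- 4 \left(3 + j\right) - 8\right) \left(-4\right) = - 54 \left(-9\right)^{2} - \left(- 4 \left(3 + \frac{1}{2}\right) - 8\right) \left(-4\right) = \left(-54\right) 81 - \left(\left(-4\right) \frac{7}{2} - 8\right) \left(-4\right) = -4374 - \left(-14 - 8\right) \left(-4\right) = -4374 - \left(-22\right) \left(-4\right) = -4374 - 88 = -4462$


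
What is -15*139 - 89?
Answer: -2174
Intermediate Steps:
-15*139 - 89 = -2085 - 89 = -2174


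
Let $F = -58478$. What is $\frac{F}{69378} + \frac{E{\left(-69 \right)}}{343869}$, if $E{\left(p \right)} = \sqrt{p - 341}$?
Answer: $- \frac{29239}{34689} + \frac{i \sqrt{410}}{343869} \approx -0.84289 + 5.8884 \cdot 10^{-5} i$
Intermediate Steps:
$E{\left(p \right)} = \sqrt{-341 + p}$
$\frac{F}{69378} + \frac{E{\left(-69 \right)}}{343869} = - \frac{58478}{69378} + \frac{\sqrt{-341 - 69}}{343869} = \left(-58478\right) \frac{1}{69378} + \sqrt{-410} \cdot \frac{1}{343869} = - \frac{29239}{34689} + i \sqrt{410} \cdot \frac{1}{343869} = - \frac{29239}{34689} + \frac{i \sqrt{410}}{343869}$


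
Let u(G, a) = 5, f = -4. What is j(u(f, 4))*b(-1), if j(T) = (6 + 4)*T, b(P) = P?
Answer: -50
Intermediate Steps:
j(T) = 10*T
j(u(f, 4))*b(-1) = (10*5)*(-1) = 50*(-1) = -50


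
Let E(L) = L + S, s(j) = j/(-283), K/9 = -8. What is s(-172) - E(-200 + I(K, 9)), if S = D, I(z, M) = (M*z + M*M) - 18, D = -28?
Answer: 230251/283 ≈ 813.61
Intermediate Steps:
K = -72 (K = 9*(-8) = -72)
I(z, M) = -18 + M**2 + M*z (I(z, M) = (M*z + M**2) - 18 = (M**2 + M*z) - 18 = -18 + M**2 + M*z)
s(j) = -j/283 (s(j) = j*(-1/283) = -j/283)
S = -28
E(L) = -28 + L (E(L) = L - 28 = -28 + L)
s(-172) - E(-200 + I(K, 9)) = -1/283*(-172) - (-28 + (-200 + (-18 + 9**2 + 9*(-72)))) = 172/283 - (-28 + (-200 + (-18 + 81 - 648))) = 172/283 - (-28 + (-200 - 585)) = 172/283 - (-28 - 785) = 172/283 - 1*(-813) = 172/283 + 813 = 230251/283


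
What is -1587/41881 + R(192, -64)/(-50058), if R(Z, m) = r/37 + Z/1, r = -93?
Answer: -359220377/8618858514 ≈ -0.041678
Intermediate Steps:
R(Z, m) = -93/37 + Z (R(Z, m) = -93/37 + Z/1 = -93*1/37 + Z*1 = -93/37 + Z)
-1587/41881 + R(192, -64)/(-50058) = -1587/41881 + (-93/37 + 192)/(-50058) = -1587*1/41881 + (7011/37)*(-1/50058) = -1587/41881 - 779/205794 = -359220377/8618858514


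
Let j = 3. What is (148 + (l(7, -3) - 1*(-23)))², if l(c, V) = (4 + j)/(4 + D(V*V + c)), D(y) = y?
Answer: 11744329/400 ≈ 29361.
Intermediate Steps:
l(c, V) = 7/(4 + c + V²) (l(c, V) = (4 + 3)/(4 + (V*V + c)) = 7/(4 + (V² + c)) = 7/(4 + (c + V²)) = 7/(4 + c + V²))
(148 + (l(7, -3) - 1*(-23)))² = (148 + (7/(4 + 7 + (-3)²) - 1*(-23)))² = (148 + (7/(4 + 7 + 9) + 23))² = (148 + (7/20 + 23))² = (148 + 467/20)² = (3427/20)² = 11744329/400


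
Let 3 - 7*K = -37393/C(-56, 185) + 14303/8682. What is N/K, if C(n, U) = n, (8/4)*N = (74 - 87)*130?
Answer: 110608680/12461093 ≈ 8.8763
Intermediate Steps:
N = -845 (N = ((74 - 87)*130)/2 = (-13*130)/2 = (½)*(-1690) = -845)
K = -161994209/1701672 (K = 3/7 - (-37393/(-56) + 14303/8682)/7 = 3/7 - (-37393*(-1/56) + 14303*(1/8682))/7 = 3/7 - (37393/56 + 14303/8682)/7 = 3/7 - ⅐*162723497/243096 = 3/7 - 162723497/1701672 = -161994209/1701672 ≈ -95.197)
N/K = -845/(-161994209/1701672) = -845*(-1701672/161994209) = 110608680/12461093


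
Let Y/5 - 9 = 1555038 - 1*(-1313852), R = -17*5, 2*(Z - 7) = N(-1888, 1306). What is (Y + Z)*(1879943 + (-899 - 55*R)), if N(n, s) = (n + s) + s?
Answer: 27021692869216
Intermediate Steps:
N(n, s) = n + 2*s
Z = 369 (Z = 7 + (-1888 + 2*1306)/2 = 7 + (-1888 + 2612)/2 = 7 + (½)*724 = 7 + 362 = 369)
R = -85
Y = 14344495 (Y = 45 + 5*(1555038 - 1*(-1313852)) = 45 + 5*(1555038 + 1313852) = 45 + 5*2868890 = 45 + 14344450 = 14344495)
(Y + Z)*(1879943 + (-899 - 55*R)) = (14344495 + 369)*(1879943 + (-899 - 55*(-85))) = 14344864*(1879943 + (-899 + 4675)) = 14344864*(1879943 + 3776) = 14344864*1883719 = 27021692869216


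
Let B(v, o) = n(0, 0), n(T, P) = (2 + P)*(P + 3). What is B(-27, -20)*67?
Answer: 402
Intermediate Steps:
n(T, P) = (2 + P)*(3 + P)
B(v, o) = 6 (B(v, o) = 6 + 0**2 + 5*0 = 6 + 0 + 0 = 6)
B(-27, -20)*67 = 6*67 = 402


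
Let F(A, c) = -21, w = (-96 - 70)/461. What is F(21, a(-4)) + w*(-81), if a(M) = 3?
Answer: 3765/461 ≈ 8.1670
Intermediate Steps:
w = -166/461 (w = -166*1/461 = -166/461 ≈ -0.36009)
F(21, a(-4)) + w*(-81) = -21 - 166/461*(-81) = -21 + 13446/461 = 3765/461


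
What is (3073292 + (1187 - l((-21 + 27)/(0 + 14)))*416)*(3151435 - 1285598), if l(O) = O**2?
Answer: 326117282462364/49 ≈ 6.6555e+12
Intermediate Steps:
(3073292 + (1187 - l((-21 + 27)/(0 + 14)))*416)*(3151435 - 1285598) = (3073292 + (1187 - ((-21 + 27)/(0 + 14))**2)*416)*(3151435 - 1285598) = (3073292 + (1187 - (6/14)**2)*416)*1865837 = (3073292 + (1187 - (6*(1/14))**2)*416)*1865837 = (3073292 + (1187 - (3/7)**2)*416)*1865837 = (3073292 + (1187 - 1*9/49)*416)*1865837 = (3073292 + (1187 - 9/49)*416)*1865837 = (3073292 + (58154/49)*416)*1865837 = (3073292 + 24192064/49)*1865837 = (174783372/49)*1865837 = 326117282462364/49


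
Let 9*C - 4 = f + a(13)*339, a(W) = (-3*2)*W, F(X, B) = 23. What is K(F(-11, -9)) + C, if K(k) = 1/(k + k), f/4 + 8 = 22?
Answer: -404521/138 ≈ -2931.3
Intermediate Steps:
f = 56 (f = -32 + 4*22 = -32 + 88 = 56)
K(k) = 1/(2*k)
a(W) = -6*W
C = -8794/3 (C = 4/9 + (56 - 6*13*339)/9 = 4/9 + (56 - 78*339)/9 = 4/9 + (56 - 26442)/9 = 4/9 + (⅑)*(-26386) = 4/9 - 26386/9 = -8794/3 ≈ -2931.3)
K(F(-11, -9)) + C = (½)/23 - 8794/3 = (½)*(1/23) - 8794/3 = 1/46 - 8794/3 = -404521/138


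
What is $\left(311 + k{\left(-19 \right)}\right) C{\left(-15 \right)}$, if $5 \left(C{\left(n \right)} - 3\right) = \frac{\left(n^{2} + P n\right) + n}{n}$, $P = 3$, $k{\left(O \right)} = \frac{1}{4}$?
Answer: $249$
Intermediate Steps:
$k{\left(O \right)} = \frac{1}{4}$
$C{\left(n \right)} = 3 + \frac{n^{2} + 4 n}{5 n}$ ($C{\left(n \right)} = 3 + \frac{\left(\left(n^{2} + 3 n\right) + n\right) \frac{1}{n}}{5} = 3 + \frac{\left(n^{2} + 4 n\right) \frac{1}{n}}{5} = 3 + \frac{\frac{1}{n} \left(n^{2} + 4 n\right)}{5} = 3 + \frac{n^{2} + 4 n}{5 n}$)
$\left(311 + k{\left(-19 \right)}\right) C{\left(-15 \right)} = \left(311 + \frac{1}{4}\right) \left(\frac{19}{5} + \frac{1}{5} \left(-15\right)\right) = \frac{1245 \left(\frac{19}{5} - 3\right)}{4} = \frac{1245}{4} \cdot \frac{4}{5} = 249$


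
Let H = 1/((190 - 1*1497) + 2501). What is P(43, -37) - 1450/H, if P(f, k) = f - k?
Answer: -1731220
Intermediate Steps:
H = 1/1194 (H = 1/((190 - 1497) + 2501) = 1/(-1307 + 2501) = 1/1194 ≈ 0.00083752)
P(43, -37) - 1450/H = (43 - 1*(-37)) - 1450/1/1194 = (43 + 37) - 1450*1194 = 80 - 1731300 = -1731220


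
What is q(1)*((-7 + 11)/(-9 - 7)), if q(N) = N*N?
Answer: -¼ ≈ -0.25000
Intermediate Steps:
q(N) = N²
q(1)*((-7 + 11)/(-9 - 7)) = 1²*((-7 + 11)/(-9 - 7)) = 1*(4/(-16)) = 1*(4*(-1/16)) = 1*(-¼) = -¼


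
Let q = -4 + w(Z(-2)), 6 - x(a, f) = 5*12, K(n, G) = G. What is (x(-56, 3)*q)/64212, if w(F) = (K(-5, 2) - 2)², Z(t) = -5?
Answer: 18/5351 ≈ 0.0033639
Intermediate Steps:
x(a, f) = -54 (x(a, f) = 6 - 5*12 = 6 - 1*60 = 6 - 60 = -54)
w(F) = 0 (w(F) = (2 - 2)² = 0² = 0)
q = -4 (q = -4 + 0 = -4)
(x(-56, 3)*q)/64212 = -54*(-4)/64212 = 216*(1/64212) = 18/5351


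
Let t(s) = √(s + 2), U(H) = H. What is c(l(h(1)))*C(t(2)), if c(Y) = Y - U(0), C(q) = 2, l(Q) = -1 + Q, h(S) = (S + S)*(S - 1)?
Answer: -2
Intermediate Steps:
h(S) = 2*S*(-1 + S) (h(S) = (2*S)*(-1 + S) = 2*S*(-1 + S))
t(s) = √(2 + s)
c(Y) = Y (c(Y) = Y - 1*0 = Y + 0 = Y)
c(l(h(1)))*C(t(2)) = (-1 + 2*1*(-1 + 1))*2 = (-1 + 2*1*0)*2 = (-1 + 0)*2 = -1*2 = -2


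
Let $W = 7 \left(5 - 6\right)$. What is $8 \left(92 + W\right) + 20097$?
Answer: $20777$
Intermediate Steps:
$W = -7$ ($W = 7 \left(5 - 6\right) = 7 \left(-1\right) = -7$)
$8 \left(92 + W\right) + 20097 = 8 \left(92 - 7\right) + 20097 = 8 \cdot 85 + 20097 = 680 + 20097 = 20777$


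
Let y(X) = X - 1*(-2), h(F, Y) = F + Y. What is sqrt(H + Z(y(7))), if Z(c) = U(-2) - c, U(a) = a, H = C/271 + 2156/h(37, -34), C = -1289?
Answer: sqrt(464601858)/813 ≈ 26.512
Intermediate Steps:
H = 580409/813 (H = -1289/271 + 2156/(37 - 34) = -1289*1/271 + 2156/3 = -1289/271 + 2156*(1/3) = -1289/271 + 2156/3 = 580409/813 ≈ 713.91)
y(X) = 2 + X (y(X) = X + 2 = 2 + X)
Z(c) = -2 - c
sqrt(H + Z(y(7))) = sqrt(580409/813 + (-2 - (2 + 7))) = sqrt(580409/813 + (-2 - 1*9)) = sqrt(580409/813 + (-2 - 9)) = sqrt(580409/813 - 11) = sqrt(571466/813) = sqrt(464601858)/813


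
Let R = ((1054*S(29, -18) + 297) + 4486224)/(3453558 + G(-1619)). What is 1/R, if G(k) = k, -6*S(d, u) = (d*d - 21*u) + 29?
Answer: 3451939/4267289 ≈ 0.80893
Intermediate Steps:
S(d, u) = -29/6 - d²/6 + 7*u/2 (S(d, u) = -((d*d - 21*u) + 29)/6 = -((d² - 21*u) + 29)/6 = -(29 + d² - 21*u)/6 = -29/6 - d²/6 + 7*u/2)
R = 4267289/3451939 (R = ((1054*(-29/6 - ⅙*29² + (7/2)*(-18)) + 297) + 4486224)/(3453558 - 1619) = ((1054*(-29/6 - ⅙*841 - 63) + 297) + 4486224)/3451939 = ((1054*(-29/6 - 841/6 - 63) + 297) + 4486224)*(1/3451939) = ((1054*(-208) + 297) + 4486224)*(1/3451939) = ((-219232 + 297) + 4486224)*(1/3451939) = (-218935 + 4486224)*(1/3451939) = 4267289*(1/3451939) = 4267289/3451939 ≈ 1.2362)
1/R = 1/(4267289/3451939) = 3451939/4267289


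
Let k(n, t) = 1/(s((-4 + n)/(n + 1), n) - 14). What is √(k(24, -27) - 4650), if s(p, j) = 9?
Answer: I*√116255/5 ≈ 68.192*I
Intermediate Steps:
k(n, t) = -⅕ (k(n, t) = 1/(9 - 14) = 1/(-5) = -⅕)
√(k(24, -27) - 4650) = √(-⅕ - 4650) = √(-23251/5) = I*√116255/5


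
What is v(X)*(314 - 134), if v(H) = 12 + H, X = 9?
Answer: 3780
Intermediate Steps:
v(X)*(314 - 134) = (12 + 9)*(314 - 134) = 21*180 = 3780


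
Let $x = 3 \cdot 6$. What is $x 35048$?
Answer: $630864$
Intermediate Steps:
$x = 18$
$x 35048 = 18 \cdot 35048 = 630864$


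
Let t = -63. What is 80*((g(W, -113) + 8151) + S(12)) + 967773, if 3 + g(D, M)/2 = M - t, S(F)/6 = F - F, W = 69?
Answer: 1611373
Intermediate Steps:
S(F) = 0 (S(F) = 6*(F - F) = 6*0 = 0)
g(D, M) = 120 + 2*M (g(D, M) = -6 + 2*(M - 1*(-63)) = -6 + 2*(M + 63) = -6 + 2*(63 + M) = -6 + (126 + 2*M) = 120 + 2*M)
80*((g(W, -113) + 8151) + S(12)) + 967773 = 80*(((120 + 2*(-113)) + 8151) + 0) + 967773 = 80*(((120 - 226) + 8151) + 0) + 967773 = 80*((-106 + 8151) + 0) + 967773 = 80*(8045 + 0) + 967773 = 80*8045 + 967773 = 643600 + 967773 = 1611373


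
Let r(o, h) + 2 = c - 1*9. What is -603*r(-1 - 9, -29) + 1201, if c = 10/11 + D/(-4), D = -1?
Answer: 313943/44 ≈ 7135.1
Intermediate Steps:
c = 51/44 (c = 10/11 - 1/(-4) = 10*(1/11) - 1*(-¼) = 10/11 + ¼ = 51/44 ≈ 1.1591)
r(o, h) = -433/44 (r(o, h) = -2 + (51/44 - 1*9) = -2 + (51/44 - 9) = -2 - 345/44 = -433/44)
-603*r(-1 - 9, -29) + 1201 = -603*(-433/44) + 1201 = 261099/44 + 1201 = 313943/44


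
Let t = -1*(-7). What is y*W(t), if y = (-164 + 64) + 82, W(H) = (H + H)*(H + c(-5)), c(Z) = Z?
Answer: -504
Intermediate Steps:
t = 7
W(H) = 2*H*(-5 + H) (W(H) = (H + H)*(H - 5) = (2*H)*(-5 + H) = 2*H*(-5 + H))
y = -18 (y = -100 + 82 = -18)
y*W(t) = -36*7*(-5 + 7) = -36*7*2 = -18*28 = -504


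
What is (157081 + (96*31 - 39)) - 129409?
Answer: 30609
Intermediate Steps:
(157081 + (96*31 - 39)) - 129409 = (157081 + (2976 - 39)) - 129409 = (157081 + 2937) - 129409 = 160018 - 129409 = 30609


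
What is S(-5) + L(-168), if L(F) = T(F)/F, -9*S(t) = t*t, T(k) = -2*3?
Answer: -691/252 ≈ -2.7421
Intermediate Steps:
T(k) = -6
S(t) = -t**2/9 (S(t) = -t*t/9 = -t**2/9)
L(F) = -6/F
S(-5) + L(-168) = -1/9*(-5)**2 - 6/(-168) = -1/9*25 - 6*(-1/168) = -25/9 + 1/28 = -691/252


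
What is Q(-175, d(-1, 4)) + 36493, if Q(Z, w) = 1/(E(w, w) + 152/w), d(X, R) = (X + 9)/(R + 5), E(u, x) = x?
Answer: 56454680/1547 ≈ 36493.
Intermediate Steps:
d(X, R) = (9 + X)/(5 + R)
Q(Z, w) = 1/(w + 152/w)
Q(-175, d(-1, 4)) + 36493 = ((9 - 1)/(5 + 4))/(152 + ((9 - 1)/(5 + 4))²) + 36493 = (8/9)/(152 + (8/9)²) + 36493 = ((⅑)*8)/(152 + ((⅑)*8)²) + 36493 = 8/(9*(152 + (8/9)²)) + 36493 = 8/(9*(152 + 64/81)) + 36493 = 8/(9*(12376/81)) + 36493 = (8/9)*(81/12376) + 36493 = 9/1547 + 36493 = 56454680/1547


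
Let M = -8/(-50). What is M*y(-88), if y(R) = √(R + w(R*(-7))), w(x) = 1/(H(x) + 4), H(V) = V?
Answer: 2*I*√8456645/3875 ≈ 1.5009*I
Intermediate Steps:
w(x) = 1/(4 + x) (w(x) = 1/(x + 4) = 1/(4 + x))
y(R) = √(R + 1/(4 - 7*R)) (y(R) = √(R + 1/(4 + R*(-7))) = √(R + 1/(4 - 7*R)))
M = 4/25 (M = -8*(-1/50) = 4/25 ≈ 0.16000)
M*y(-88) = 4*√((-1 - 88*(-4 + 7*(-88)))/(-4 + 7*(-88)))/25 = 4*√((-1 - 88*(-4 - 616))/(-4 - 616))/25 = 4*√((-1 - 88*(-620))/(-620))/25 = 4*√(-(-1 + 54560)/620)/25 = 4*√(-1/620*54559)/25 = 4*√(-54559/620)/25 = 4*(I*√8456645/310)/25 = 2*I*√8456645/3875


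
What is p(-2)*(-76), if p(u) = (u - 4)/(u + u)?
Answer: -114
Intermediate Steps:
p(u) = (-4 + u)/(2*u) (p(u) = (-4 + u)/((2*u)) = (-4 + u)*(1/(2*u)) = (-4 + u)/(2*u))
p(-2)*(-76) = ((½)*(-4 - 2)/(-2))*(-76) = ((½)*(-½)*(-6))*(-76) = (3/2)*(-76) = -114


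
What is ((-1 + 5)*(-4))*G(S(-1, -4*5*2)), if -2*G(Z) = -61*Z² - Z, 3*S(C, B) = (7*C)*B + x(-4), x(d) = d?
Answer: -4131168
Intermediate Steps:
S(C, B) = -4/3 + 7*B*C/3 (S(C, B) = ((7*C)*B - 4)/3 = (7*B*C - 4)/3 = (-4 + 7*B*C)/3 = -4/3 + 7*B*C/3)
G(Z) = Z/2 + 61*Z²/2 (G(Z) = -(-61*Z² - Z)/2 = -(-Z - 61*Z²)/2 = Z/2 + 61*Z²/2)
((-1 + 5)*(-4))*G(S(-1, -4*5*2)) = ((-1 + 5)*(-4))*((-4/3 + (7/3)*(-4*5*2)*(-1))*(1 + 61*(-4/3 + (7/3)*(-4*5*2)*(-1)))/2) = (4*(-4))*((-4/3 + (7/3)*(-20*2)*(-1))*(1 + 61*(-4/3 + (7/3)*(-20*2)*(-1)))/2) = -8*(-4/3 + (7/3)*(-40)*(-1))*(1 + 61*(-4/3 + (7/3)*(-40)*(-1))) = -8*(-4/3 + 280/3)*(1 + 61*(-4/3 + 280/3)) = -8*92*(1 + 61*92) = -8*92*(1 + 5612) = -8*92*5613 = -16*258198 = -4131168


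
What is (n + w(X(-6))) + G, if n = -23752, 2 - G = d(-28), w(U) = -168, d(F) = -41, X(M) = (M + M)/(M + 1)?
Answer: -23877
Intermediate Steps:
X(M) = 2*M/(1 + M) (X(M) = (2*M)/(1 + M) = 2*M/(1 + M))
G = 43 (G = 2 - 1*(-41) = 2 + 41 = 43)
(n + w(X(-6))) + G = (-23752 - 168) + 43 = -23920 + 43 = -23877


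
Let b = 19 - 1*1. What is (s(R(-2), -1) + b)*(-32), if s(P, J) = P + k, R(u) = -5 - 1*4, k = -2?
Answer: -224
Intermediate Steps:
R(u) = -9 (R(u) = -5 - 4 = -9)
s(P, J) = -2 + P (s(P, J) = P - 2 = -2 + P)
b = 18 (b = 19 - 1 = 18)
(s(R(-2), -1) + b)*(-32) = ((-2 - 9) + 18)*(-32) = (-11 + 18)*(-32) = 7*(-32) = -224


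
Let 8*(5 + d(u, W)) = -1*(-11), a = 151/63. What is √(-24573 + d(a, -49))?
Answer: I*√393226/4 ≈ 156.77*I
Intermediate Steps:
a = 151/63 (a = 151*(1/63) = 151/63 ≈ 2.3968)
d(u, W) = -29/8 (d(u, W) = -5 + (-1*(-11))/8 = -5 + (⅛)*11 = -5 + 11/8 = -29/8)
√(-24573 + d(a, -49)) = √(-24573 - 29/8) = √(-196613/8) = I*√393226/4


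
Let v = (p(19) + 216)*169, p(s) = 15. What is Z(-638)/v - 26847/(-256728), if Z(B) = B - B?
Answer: 471/4504 ≈ 0.10457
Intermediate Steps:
Z(B) = 0
v = 39039 (v = (15 + 216)*169 = 231*169 = 39039)
Z(-638)/v - 26847/(-256728) = 0/39039 - 26847/(-256728) = 0*(1/39039) - 26847*(-1/256728) = 0 + 471/4504 = 471/4504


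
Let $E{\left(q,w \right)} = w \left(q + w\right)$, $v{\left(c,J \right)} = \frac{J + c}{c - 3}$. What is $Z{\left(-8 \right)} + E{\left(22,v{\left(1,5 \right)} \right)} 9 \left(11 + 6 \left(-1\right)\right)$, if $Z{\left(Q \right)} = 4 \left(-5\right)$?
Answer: $-2585$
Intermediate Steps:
$v{\left(c,J \right)} = \frac{J + c}{-3 + c}$
$Z{\left(Q \right)} = -20$
$Z{\left(-8 \right)} + E{\left(22,v{\left(1,5 \right)} \right)} 9 \left(11 + 6 \left(-1\right)\right) = -20 + \frac{5 + 1}{-3 + 1} \left(22 + \frac{5 + 1}{-3 + 1}\right) 9 \left(11 + 6 \left(-1\right)\right) = -20 + \frac{1}{-2} \cdot 6 \left(22 + \frac{1}{-2} \cdot 6\right) 9 \left(11 - 6\right) = -20 + \left(- \frac{1}{2}\right) 6 \left(22 - 3\right) 9 \cdot 5 = -20 + - 3 \left(22 - 3\right) 45 = -20 + \left(-3\right) 19 \cdot 45 = -20 - 2565 = -2585$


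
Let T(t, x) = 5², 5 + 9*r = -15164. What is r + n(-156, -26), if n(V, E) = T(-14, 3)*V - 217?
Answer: -52222/9 ≈ -5802.4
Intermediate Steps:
r = -15169/9 (r = -5/9 + (⅑)*(-15164) = -5/9 - 15164/9 = -15169/9 ≈ -1685.4)
T(t, x) = 25
n(V, E) = -217 + 25*V (n(V, E) = 25*V - 217 = -217 + 25*V)
r + n(-156, -26) = -15169/9 + (-217 + 25*(-156)) = -15169/9 + (-217 - 3900) = -15169/9 - 4117 = -52222/9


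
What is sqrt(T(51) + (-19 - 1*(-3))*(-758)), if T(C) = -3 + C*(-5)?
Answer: sqrt(11870) ≈ 108.95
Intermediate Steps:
T(C) = -3 - 5*C
sqrt(T(51) + (-19 - 1*(-3))*(-758)) = sqrt((-3 - 5*51) + (-19 - 1*(-3))*(-758)) = sqrt((-3 - 255) + (-19 + 3)*(-758)) = sqrt(-258 - 16*(-758)) = sqrt(-258 + 12128) = sqrt(11870)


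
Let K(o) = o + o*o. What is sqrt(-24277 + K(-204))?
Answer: sqrt(17135) ≈ 130.90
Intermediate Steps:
K(o) = o + o**2
sqrt(-24277 + K(-204)) = sqrt(-24277 - 204*(1 - 204)) = sqrt(-24277 - 204*(-203)) = sqrt(-24277 + 41412) = sqrt(17135)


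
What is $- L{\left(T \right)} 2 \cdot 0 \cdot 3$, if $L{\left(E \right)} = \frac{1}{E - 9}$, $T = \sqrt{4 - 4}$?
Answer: $0$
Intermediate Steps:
$T = 0$ ($T = \sqrt{0} = 0$)
$L{\left(E \right)} = \frac{1}{-9 + E}$
$- L{\left(T \right)} 2 \cdot 0 \cdot 3 = - \frac{2 \cdot 0 \cdot 3}{-9 + 0} = - \frac{0 \cdot 3}{-9} = - \frac{\left(-1\right) 0}{9} = \left(-1\right) 0 = 0$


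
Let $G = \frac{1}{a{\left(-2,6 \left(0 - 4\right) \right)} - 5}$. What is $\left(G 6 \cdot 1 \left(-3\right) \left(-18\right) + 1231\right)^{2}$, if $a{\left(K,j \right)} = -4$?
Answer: $1428025$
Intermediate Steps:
$G = - \frac{1}{9}$ ($G = \frac{1}{-4 - 5} = \frac{1}{-9} = - \frac{1}{9} \approx -0.11111$)
$\left(G 6 \cdot 1 \left(-3\right) \left(-18\right) + 1231\right)^{2} = \left(- \frac{6 \cdot 1 \left(-3\right)}{9} \left(-18\right) + 1231\right)^{2} = \left(- \frac{6 \left(-3\right)}{9} \left(-18\right) + 1231\right)^{2} = \left(\left(- \frac{1}{9}\right) \left(-18\right) \left(-18\right) + 1231\right)^{2} = \left(2 \left(-18\right) + 1231\right)^{2} = \left(-36 + 1231\right)^{2} = 1195^{2} = 1428025$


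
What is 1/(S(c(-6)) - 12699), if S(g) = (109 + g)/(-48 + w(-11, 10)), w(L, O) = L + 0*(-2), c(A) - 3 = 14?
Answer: -59/749367 ≈ -7.8733e-5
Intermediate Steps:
c(A) = 17 (c(A) = 3 + 14 = 17)
w(L, O) = L (w(L, O) = L + 0 = L)
S(g) = -109/59 - g/59 (S(g) = (109 + g)/(-48 - 11) = (109 + g)/(-59) = (109 + g)*(-1/59) = -109/59 - g/59)
1/(S(c(-6)) - 12699) = 1/((-109/59 - 1/59*17) - 12699) = 1/((-109/59 - 17/59) - 12699) = 1/(-126/59 - 12699) = 1/(-749367/59) = -59/749367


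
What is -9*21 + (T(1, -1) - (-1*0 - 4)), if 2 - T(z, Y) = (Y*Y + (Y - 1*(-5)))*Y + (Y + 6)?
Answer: -183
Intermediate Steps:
T(z, Y) = -4 - Y - Y*(5 + Y + Y**2) (T(z, Y) = 2 - ((Y*Y + (Y - 1*(-5)))*Y + (Y + 6)) = 2 - ((Y**2 + (Y + 5))*Y + (6 + Y)) = 2 - ((Y**2 + (5 + Y))*Y + (6 + Y)) = 2 - ((5 + Y + Y**2)*Y + (6 + Y)) = 2 - (Y*(5 + Y + Y**2) + (6 + Y)) = 2 - (6 + Y + Y*(5 + Y + Y**2)) = 2 + (-6 - Y - Y*(5 + Y + Y**2)) = -4 - Y - Y*(5 + Y + Y**2))
-9*21 + (T(1, -1) - (-1*0 - 4)) = -9*21 + ((-4 - 1*(-1)**2 - 1*(-1)**3 - 6*(-1)) - (-1*0 - 4)) = -189 + ((-4 - 1*1 - 1*(-1) + 6) - (0 - 4)) = -189 + ((-4 - 1 + 1 + 6) - 1*(-4)) = -189 + (2 + 4) = -189 + 6 = -183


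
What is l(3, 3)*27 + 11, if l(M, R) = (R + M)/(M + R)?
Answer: 38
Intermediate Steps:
l(M, R) = 1 (l(M, R) = (M + R)/(M + R) = 1)
l(3, 3)*27 + 11 = 1*27 + 11 = 27 + 11 = 38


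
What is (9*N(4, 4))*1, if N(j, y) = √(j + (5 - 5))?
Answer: 18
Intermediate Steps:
N(j, y) = √j (N(j, y) = √(j + 0) = √j)
(9*N(4, 4))*1 = (9*√4)*1 = (9*2)*1 = 18*1 = 18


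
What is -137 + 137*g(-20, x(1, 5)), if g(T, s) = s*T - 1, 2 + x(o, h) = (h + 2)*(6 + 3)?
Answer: -167414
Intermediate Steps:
x(o, h) = 16 + 9*h (x(o, h) = -2 + (h + 2)*(6 + 3) = -2 + (2 + h)*9 = -2 + (18 + 9*h) = 16 + 9*h)
g(T, s) = -1 + T*s (g(T, s) = T*s - 1 = -1 + T*s)
-137 + 137*g(-20, x(1, 5)) = -137 + 137*(-1 - 20*(16 + 9*5)) = -137 + 137*(-1 - 20*(16 + 45)) = -137 + 137*(-1 - 20*61) = -137 + 137*(-1 - 1220) = -137 + 137*(-1221) = -137 - 167277 = -167414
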